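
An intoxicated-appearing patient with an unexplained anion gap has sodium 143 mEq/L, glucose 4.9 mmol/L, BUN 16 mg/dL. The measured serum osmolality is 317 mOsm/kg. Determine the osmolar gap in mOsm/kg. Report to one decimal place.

Calculated osmolality = 2·Na + glucose + BUN/2.8
= 2·143 + 4.9 + 16/2.8
= 286 + 4.90 + 5.71
= 296.61 mOsm/kg ≈ 296.6 mOsm/kg
Osmolar gap = measured − calculated = 317 − 296.6 = 20.4 mOsm/kg

20.4 mOsm/kg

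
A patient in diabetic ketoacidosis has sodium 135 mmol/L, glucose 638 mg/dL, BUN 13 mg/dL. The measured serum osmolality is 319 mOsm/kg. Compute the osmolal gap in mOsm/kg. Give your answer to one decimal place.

Calculated osmolality = 2·Na + glucose/18 + BUN/2.8
= 2·135 + 638/18 + 13/2.8
= 270 + 35.44 + 4.64
= 310.08 mOsm/kg ≈ 310.1 mOsm/kg
Osmolar gap = measured − calculated = 319 − 310.1 = 8.9 mOsm/kg

8.9 mOsm/kg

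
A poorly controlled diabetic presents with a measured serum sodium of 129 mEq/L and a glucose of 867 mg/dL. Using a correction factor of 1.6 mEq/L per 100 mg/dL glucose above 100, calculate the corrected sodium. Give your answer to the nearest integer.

141 mEq/L

Corrected Na = measured Na + 1.6 · (glucose − 100)/100
= 129 + 1.6 · (867 − 100)/100
= 129 + 12.3
= 141.3 mEq/L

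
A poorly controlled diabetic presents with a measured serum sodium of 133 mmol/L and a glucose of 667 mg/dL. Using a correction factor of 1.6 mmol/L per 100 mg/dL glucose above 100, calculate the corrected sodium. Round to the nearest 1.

142 mmol/L

Corrected Na = measured Na + 1.6 · (glucose − 100)/100
= 133 + 1.6 · (667 − 100)/100
= 133 + 9.1
= 142.1 mmol/L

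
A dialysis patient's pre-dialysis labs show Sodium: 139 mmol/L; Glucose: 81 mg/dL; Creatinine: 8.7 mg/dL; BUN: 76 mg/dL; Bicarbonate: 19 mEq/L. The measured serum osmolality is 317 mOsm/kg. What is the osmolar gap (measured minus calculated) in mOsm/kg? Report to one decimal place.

7.4 mOsm/kg

Calculated osmolality = 2·Na + glucose/18 + BUN/2.8
= 2·139 + 81/18 + 76/2.8
= 278 + 4.50 + 27.14
= 309.64 mOsm/kg ≈ 309.6 mOsm/kg
Osmolar gap = measured − calculated = 317 − 309.6 = 7.4 mOsm/kg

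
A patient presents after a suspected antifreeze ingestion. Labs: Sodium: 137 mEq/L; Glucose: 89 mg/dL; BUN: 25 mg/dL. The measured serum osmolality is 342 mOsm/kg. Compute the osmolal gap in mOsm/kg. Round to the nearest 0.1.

Calculated osmolality = 2·Na + glucose/18 + BUN/2.8
= 2·137 + 89/18 + 25/2.8
= 274 + 4.94 + 8.93
= 287.87 mOsm/kg ≈ 287.9 mOsm/kg
Osmolar gap = measured − calculated = 342 − 287.9 = 54.1 mOsm/kg

54.1 mOsm/kg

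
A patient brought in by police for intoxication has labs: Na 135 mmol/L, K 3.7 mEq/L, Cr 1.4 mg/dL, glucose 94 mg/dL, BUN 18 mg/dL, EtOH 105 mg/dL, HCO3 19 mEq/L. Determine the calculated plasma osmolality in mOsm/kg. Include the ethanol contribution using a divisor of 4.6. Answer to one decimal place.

Calculated osmolality = 2·Na + glucose/18 + BUN/2.8 + ethanol/4.6
= 2·135 + 94/18 + 18/2.8 + 105/4.6
= 270 + 5.22 + 6.43 + 22.83
= 304.48 mOsm/kg

304.5 mOsm/kg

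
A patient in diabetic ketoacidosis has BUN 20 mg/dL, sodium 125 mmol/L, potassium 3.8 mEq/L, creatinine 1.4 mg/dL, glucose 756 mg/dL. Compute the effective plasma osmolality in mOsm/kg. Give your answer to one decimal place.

292.0 mOsm/kg

Effective osmolality excludes urea (freely permeant across cell membranes):
2·Na + glucose/18
= 2·125 + 756/18
= 250 + 42
= 292 mOsm/kg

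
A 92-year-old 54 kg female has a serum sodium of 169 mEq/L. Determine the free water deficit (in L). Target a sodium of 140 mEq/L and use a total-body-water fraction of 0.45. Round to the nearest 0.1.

5.0 L

TBW = 0.45 · 54 = 24.3 L
Free water deficit = TBW · (Na/140 − 1)
= 24.3 · (169/140 − 1)
= 24.3 · 0.2071
= 5.03 L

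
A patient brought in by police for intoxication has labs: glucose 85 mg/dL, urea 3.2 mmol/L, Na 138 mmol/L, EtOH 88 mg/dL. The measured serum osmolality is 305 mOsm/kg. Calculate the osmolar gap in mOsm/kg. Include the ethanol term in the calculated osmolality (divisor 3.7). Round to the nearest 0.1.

Calculated osmolality = 2·Na + glucose/18 + urea + ethanol/3.7
= 2·138 + 85/18 + 3.2 + 88/3.7
= 276 + 4.72 + 3.20 + 23.78
= 307.7 mOsm/kg ≈ 307.7 mOsm/kg
Osmolar gap = measured − calculated = 305 − 307.7 = -2.7 mOsm/kg

-2.7 mOsm/kg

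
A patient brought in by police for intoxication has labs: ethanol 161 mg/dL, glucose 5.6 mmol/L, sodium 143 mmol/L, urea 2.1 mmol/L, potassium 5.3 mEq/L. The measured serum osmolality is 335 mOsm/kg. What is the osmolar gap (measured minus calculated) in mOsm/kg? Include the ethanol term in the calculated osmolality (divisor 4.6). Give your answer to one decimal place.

Calculated osmolality = 2·Na + glucose + urea + ethanol/4.6
= 2·143 + 5.6 + 2.1 + 161/4.6
= 286 + 5.60 + 2.10 + 35
= 328.7 mOsm/kg ≈ 328.7 mOsm/kg
Osmolar gap = measured − calculated = 335 − 328.7 = 6.3 mOsm/kg

6.3 mOsm/kg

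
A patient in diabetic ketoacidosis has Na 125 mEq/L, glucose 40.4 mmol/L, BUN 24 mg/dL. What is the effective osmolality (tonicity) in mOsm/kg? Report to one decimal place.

290.4 mOsm/kg

Effective osmolality excludes urea (freely permeant across cell membranes):
2·Na + glucose
= 2·125 + 40.4
= 250 + 40.4
= 290.4 mOsm/kg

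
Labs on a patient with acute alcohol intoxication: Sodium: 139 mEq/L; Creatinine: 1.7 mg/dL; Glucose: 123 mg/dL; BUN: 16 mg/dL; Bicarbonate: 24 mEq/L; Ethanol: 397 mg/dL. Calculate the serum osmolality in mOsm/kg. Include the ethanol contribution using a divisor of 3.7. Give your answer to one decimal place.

Calculated osmolality = 2·Na + glucose/18 + BUN/2.8 + ethanol/3.7
= 2·139 + 123/18 + 16/2.8 + 397/3.7
= 278 + 6.83 + 5.71 + 107.30
= 397.84 mOsm/kg

397.8 mOsm/kg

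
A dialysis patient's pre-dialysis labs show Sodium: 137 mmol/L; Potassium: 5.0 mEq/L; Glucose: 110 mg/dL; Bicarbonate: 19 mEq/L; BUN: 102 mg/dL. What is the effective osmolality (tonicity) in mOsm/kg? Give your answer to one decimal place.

280.1 mOsm/kg

Effective osmolality excludes urea (freely permeant across cell membranes):
2·Na + glucose/18
= 2·137 + 110/18
= 274 + 6.11
= 280.11 mOsm/kg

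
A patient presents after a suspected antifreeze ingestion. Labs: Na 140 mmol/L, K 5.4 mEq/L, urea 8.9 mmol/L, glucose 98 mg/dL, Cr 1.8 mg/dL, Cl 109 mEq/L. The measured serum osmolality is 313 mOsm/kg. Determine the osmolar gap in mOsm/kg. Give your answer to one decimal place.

Calculated osmolality = 2·Na + glucose/18 + urea
= 2·140 + 98/18 + 8.9
= 280 + 5.44 + 8.90
= 294.34 mOsm/kg ≈ 294.3 mOsm/kg
Osmolar gap = measured − calculated = 313 − 294.3 = 18.7 mOsm/kg

18.7 mOsm/kg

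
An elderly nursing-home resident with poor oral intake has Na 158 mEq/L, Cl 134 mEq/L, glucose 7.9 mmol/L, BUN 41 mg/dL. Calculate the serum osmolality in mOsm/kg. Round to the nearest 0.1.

Calculated osmolality = 2·Na + glucose + BUN/2.8
= 2·158 + 7.9 + 41/2.8
= 316 + 7.90 + 14.64
= 338.54 mOsm/kg

338.5 mOsm/kg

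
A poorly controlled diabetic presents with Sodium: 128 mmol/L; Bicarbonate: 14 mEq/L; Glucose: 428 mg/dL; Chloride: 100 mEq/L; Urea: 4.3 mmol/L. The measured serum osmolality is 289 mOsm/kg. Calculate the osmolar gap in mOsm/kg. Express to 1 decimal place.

4.9 mOsm/kg

Calculated osmolality = 2·Na + glucose/18 + urea
= 2·128 + 428/18 + 4.3
= 256 + 23.78 + 4.30
= 284.08 mOsm/kg ≈ 284.1 mOsm/kg
Osmolar gap = measured − calculated = 289 − 284.1 = 4.9 mOsm/kg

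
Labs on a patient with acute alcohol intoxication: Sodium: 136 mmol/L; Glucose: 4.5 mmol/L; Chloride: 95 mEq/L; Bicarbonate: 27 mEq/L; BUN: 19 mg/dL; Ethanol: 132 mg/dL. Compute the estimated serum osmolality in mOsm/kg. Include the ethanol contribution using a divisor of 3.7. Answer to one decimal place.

Calculated osmolality = 2·Na + glucose + BUN/2.8 + ethanol/3.7
= 2·136 + 4.5 + 19/2.8 + 132/3.7
= 272 + 4.50 + 6.79 + 35.68
= 318.97 mOsm/kg

319.0 mOsm/kg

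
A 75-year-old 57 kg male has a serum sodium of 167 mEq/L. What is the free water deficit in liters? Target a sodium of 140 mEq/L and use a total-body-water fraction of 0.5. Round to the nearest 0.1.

TBW = 0.5 · 57 = 28.5 L
Free water deficit = TBW · (Na/140 − 1)
= 28.5 · (167/140 − 1)
= 28.5 · 0.1929
= 5.5 L

5.5 L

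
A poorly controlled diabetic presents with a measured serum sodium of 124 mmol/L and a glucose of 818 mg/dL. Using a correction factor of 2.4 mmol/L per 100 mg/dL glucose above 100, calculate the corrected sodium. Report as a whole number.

Corrected Na = measured Na + 2.4 · (glucose − 100)/100
= 124 + 2.4 · (818 − 100)/100
= 124 + 17.2
= 141.2 mmol/L

141 mmol/L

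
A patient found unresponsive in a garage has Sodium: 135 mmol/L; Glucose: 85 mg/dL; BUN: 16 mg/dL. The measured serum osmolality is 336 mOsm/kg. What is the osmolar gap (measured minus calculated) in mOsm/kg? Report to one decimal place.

55.6 mOsm/kg

Calculated osmolality = 2·Na + glucose/18 + BUN/2.8
= 2·135 + 85/18 + 16/2.8
= 270 + 4.72 + 5.71
= 280.43 mOsm/kg ≈ 280.4 mOsm/kg
Osmolar gap = measured − calculated = 336 − 280.4 = 55.6 mOsm/kg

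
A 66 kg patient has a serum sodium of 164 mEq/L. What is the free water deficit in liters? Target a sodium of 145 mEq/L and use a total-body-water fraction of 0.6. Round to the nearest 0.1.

5.2 L

TBW = 0.6 · 66 = 39.6 L
Free water deficit = TBW · (Na/145 − 1)
= 39.6 · (164/145 − 1)
= 39.6 · 0.131
= 5.19 L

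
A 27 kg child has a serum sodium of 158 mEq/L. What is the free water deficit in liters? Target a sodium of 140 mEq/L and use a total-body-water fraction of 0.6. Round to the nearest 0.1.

2.1 L

TBW = 0.6 · 27 = 16.2 L
Free water deficit = TBW · (Na/140 − 1)
= 16.2 · (158/140 − 1)
= 16.2 · 0.1286
= 2.08 L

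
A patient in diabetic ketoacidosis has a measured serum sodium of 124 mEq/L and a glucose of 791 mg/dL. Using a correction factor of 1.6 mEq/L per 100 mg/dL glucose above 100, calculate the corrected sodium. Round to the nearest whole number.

135 mEq/L

Corrected Na = measured Na + 1.6 · (glucose − 100)/100
= 124 + 1.6 · (791 − 100)/100
= 124 + 11.1
= 135.1 mEq/L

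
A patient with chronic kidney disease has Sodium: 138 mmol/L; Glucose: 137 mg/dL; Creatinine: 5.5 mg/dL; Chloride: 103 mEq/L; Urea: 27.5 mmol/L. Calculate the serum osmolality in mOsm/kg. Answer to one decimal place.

311.1 mOsm/kg

Calculated osmolality = 2·Na + glucose/18 + urea
= 2·138 + 137/18 + 27.5
= 276 + 7.61 + 27.50
= 311.11 mOsm/kg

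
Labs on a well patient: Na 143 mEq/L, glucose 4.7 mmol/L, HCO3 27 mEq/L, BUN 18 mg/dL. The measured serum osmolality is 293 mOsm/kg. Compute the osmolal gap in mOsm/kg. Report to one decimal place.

-4.1 mOsm/kg

Calculated osmolality = 2·Na + glucose + BUN/2.8
= 2·143 + 4.7 + 18/2.8
= 286 + 4.70 + 6.43
= 297.13 mOsm/kg ≈ 297.1 mOsm/kg
Osmolar gap = measured − calculated = 293 − 297.1 = -4.1 mOsm/kg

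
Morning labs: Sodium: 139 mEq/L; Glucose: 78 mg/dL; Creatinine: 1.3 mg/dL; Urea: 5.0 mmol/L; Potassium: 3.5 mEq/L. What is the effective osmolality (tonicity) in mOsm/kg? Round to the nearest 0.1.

282.3 mOsm/kg

Effective osmolality excludes urea (freely permeant across cell membranes):
2·Na + glucose/18
= 2·139 + 78/18
= 278 + 4.33
= 282.33 mOsm/kg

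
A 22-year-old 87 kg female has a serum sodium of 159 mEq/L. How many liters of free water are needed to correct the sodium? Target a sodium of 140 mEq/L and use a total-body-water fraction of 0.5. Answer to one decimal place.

5.9 L

TBW = 0.5 · 87 = 43.5 L
Free water deficit = TBW · (Na/140 − 1)
= 43.5 · (159/140 − 1)
= 43.5 · 0.1357
= 5.9 L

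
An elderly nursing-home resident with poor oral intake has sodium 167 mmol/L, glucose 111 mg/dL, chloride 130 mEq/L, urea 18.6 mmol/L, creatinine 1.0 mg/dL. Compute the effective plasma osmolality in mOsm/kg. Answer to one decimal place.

340.2 mOsm/kg

Effective osmolality excludes urea (freely permeant across cell membranes):
2·Na + glucose/18
= 2·167 + 111/18
= 334 + 6.17
= 340.17 mOsm/kg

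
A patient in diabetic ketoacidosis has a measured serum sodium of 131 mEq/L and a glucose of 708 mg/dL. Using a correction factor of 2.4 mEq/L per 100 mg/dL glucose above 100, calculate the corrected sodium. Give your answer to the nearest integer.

Corrected Na = measured Na + 2.4 · (glucose − 100)/100
= 131 + 2.4 · (708 − 100)/100
= 131 + 14.6
= 145.6 mEq/L

146 mEq/L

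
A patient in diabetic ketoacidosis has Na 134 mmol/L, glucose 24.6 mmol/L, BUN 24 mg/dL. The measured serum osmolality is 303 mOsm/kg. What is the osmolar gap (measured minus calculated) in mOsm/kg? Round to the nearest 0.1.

1.8 mOsm/kg

Calculated osmolality = 2·Na + glucose + BUN/2.8
= 2·134 + 24.6 + 24/2.8
= 268 + 24.60 + 8.57
= 301.17 mOsm/kg ≈ 301.2 mOsm/kg
Osmolar gap = measured − calculated = 303 − 301.2 = 1.8 mOsm/kg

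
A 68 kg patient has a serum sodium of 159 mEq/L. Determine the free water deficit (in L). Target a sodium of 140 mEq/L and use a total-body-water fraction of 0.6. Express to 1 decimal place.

TBW = 0.6 · 68 = 40.8 L
Free water deficit = TBW · (Na/140 − 1)
= 40.8 · (159/140 − 1)
= 40.8 · 0.1357
= 5.54 L

5.5 L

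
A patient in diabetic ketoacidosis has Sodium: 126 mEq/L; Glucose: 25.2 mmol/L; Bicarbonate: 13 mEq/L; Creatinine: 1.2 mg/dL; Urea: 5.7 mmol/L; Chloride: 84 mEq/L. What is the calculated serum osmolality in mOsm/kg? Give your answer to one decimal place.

282.9 mOsm/kg

Calculated osmolality = 2·Na + glucose + urea
= 2·126 + 25.2 + 5.7
= 252 + 25.20 + 5.70
= 282.9 mOsm/kg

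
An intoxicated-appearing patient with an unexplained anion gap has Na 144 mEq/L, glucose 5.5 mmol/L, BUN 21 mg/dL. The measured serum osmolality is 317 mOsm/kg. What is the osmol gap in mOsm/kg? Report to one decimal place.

16.0 mOsm/kg

Calculated osmolality = 2·Na + glucose + BUN/2.8
= 2·144 + 5.5 + 21/2.8
= 288 + 5.50 + 7.50
= 301 mOsm/kg ≈ 301.0 mOsm/kg
Osmolar gap = measured − calculated = 317 − 301.0 = 16.0 mOsm/kg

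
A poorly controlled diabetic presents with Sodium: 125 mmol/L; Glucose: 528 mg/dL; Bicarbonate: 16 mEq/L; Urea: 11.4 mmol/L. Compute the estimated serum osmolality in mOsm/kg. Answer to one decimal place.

Calculated osmolality = 2·Na + glucose/18 + urea
= 2·125 + 528/18 + 11.4
= 250 + 29.33 + 11.40
= 290.73 mOsm/kg

290.7 mOsm/kg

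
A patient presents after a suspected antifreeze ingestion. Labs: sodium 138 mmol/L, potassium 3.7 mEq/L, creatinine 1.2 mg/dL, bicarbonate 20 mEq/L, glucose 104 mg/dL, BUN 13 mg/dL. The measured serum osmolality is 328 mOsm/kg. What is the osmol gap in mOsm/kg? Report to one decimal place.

Calculated osmolality = 2·Na + glucose/18 + BUN/2.8
= 2·138 + 104/18 + 13/2.8
= 276 + 5.78 + 4.64
= 286.42 mOsm/kg ≈ 286.4 mOsm/kg
Osmolar gap = measured − calculated = 328 − 286.4 = 41.6 mOsm/kg

41.6 mOsm/kg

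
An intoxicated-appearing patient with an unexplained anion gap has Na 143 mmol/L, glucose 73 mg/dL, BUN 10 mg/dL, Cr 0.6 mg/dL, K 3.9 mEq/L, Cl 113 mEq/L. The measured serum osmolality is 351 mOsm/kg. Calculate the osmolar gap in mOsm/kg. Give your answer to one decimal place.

Calculated osmolality = 2·Na + glucose/18 + BUN/2.8
= 2·143 + 73/18 + 10/2.8
= 286 + 4.06 + 3.57
= 293.63 mOsm/kg ≈ 293.6 mOsm/kg
Osmolar gap = measured − calculated = 351 − 293.6 = 57.4 mOsm/kg

57.4 mOsm/kg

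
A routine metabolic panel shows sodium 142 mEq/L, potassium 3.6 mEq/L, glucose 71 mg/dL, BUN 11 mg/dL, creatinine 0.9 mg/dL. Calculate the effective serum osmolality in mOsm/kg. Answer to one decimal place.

Effective osmolality excludes urea (freely permeant across cell membranes):
2·Na + glucose/18
= 2·142 + 71/18
= 284 + 3.94
= 287.94 mOsm/kg

287.9 mOsm/kg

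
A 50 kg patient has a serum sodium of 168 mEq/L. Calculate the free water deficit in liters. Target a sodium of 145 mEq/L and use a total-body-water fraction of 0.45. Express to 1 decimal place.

TBW = 0.45 · 50 = 22.5 L
Free water deficit = TBW · (Na/145 − 1)
= 22.5 · (168/145 − 1)
= 22.5 · 0.1586
= 3.57 L

3.6 L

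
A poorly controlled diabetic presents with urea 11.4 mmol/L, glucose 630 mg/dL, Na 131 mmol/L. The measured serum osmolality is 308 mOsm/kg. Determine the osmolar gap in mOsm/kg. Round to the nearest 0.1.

Calculated osmolality = 2·Na + glucose/18 + urea
= 2·131 + 630/18 + 11.4
= 262 + 35 + 11.40
= 308.4 mOsm/kg ≈ 308.4 mOsm/kg
Osmolar gap = measured − calculated = 308 − 308.4 = -0.4 mOsm/kg

-0.4 mOsm/kg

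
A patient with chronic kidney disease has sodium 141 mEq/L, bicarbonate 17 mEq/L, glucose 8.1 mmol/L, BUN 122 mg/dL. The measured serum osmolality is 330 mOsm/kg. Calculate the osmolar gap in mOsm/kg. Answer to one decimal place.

Calculated osmolality = 2·Na + glucose + BUN/2.8
= 2·141 + 8.1 + 122/2.8
= 282 + 8.10 + 43.57
= 333.67 mOsm/kg ≈ 333.7 mOsm/kg
Osmolar gap = measured − calculated = 330 − 333.7 = -3.7 mOsm/kg

-3.7 mOsm/kg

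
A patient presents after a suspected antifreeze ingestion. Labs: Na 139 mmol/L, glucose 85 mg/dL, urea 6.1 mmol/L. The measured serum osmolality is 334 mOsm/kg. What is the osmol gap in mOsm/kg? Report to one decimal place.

Calculated osmolality = 2·Na + glucose/18 + urea
= 2·139 + 85/18 + 6.1
= 278 + 4.72 + 6.10
= 288.82 mOsm/kg ≈ 288.8 mOsm/kg
Osmolar gap = measured − calculated = 334 − 288.8 = 45.2 mOsm/kg

45.2 mOsm/kg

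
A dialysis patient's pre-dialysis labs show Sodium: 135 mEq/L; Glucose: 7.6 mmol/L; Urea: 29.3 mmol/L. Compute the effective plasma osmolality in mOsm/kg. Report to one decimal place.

Effective osmolality excludes urea (freely permeant across cell membranes):
2·Na + glucose
= 2·135 + 7.6
= 270 + 7.6
= 277.6 mOsm/kg

277.6 mOsm/kg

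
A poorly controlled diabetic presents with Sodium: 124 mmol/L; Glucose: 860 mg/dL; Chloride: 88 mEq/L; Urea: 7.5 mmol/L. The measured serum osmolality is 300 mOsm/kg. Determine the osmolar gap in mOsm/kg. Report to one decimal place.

-3.3 mOsm/kg

Calculated osmolality = 2·Na + glucose/18 + urea
= 2·124 + 860/18 + 7.5
= 248 + 47.78 + 7.50
= 303.28 mOsm/kg ≈ 303.3 mOsm/kg
Osmolar gap = measured − calculated = 300 − 303.3 = -3.3 mOsm/kg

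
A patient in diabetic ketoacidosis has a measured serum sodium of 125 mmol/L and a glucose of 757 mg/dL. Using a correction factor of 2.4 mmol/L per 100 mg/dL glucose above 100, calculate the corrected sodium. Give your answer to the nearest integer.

141 mmol/L

Corrected Na = measured Na + 2.4 · (glucose − 100)/100
= 125 + 2.4 · (757 − 100)/100
= 125 + 15.8
= 140.8 mmol/L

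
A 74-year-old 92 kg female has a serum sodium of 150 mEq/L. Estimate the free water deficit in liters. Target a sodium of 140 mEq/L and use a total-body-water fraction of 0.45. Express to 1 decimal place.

3.0 L

TBW = 0.45 · 92 = 41.4 L
Free water deficit = TBW · (Na/140 − 1)
= 41.4 · (150/140 − 1)
= 41.4 · 0.0714
= 2.96 L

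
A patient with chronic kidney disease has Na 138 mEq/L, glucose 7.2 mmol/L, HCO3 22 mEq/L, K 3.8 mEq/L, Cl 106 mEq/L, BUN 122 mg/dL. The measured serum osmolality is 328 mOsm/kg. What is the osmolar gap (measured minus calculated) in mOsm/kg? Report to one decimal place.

1.2 mOsm/kg

Calculated osmolality = 2·Na + glucose + BUN/2.8
= 2·138 + 7.2 + 122/2.8
= 276 + 7.20 + 43.57
= 326.77 mOsm/kg ≈ 326.8 mOsm/kg
Osmolar gap = measured − calculated = 328 − 326.8 = 1.2 mOsm/kg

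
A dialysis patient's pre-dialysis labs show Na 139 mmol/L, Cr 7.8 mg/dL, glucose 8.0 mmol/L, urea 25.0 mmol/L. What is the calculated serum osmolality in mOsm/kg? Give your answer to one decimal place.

Calculated osmolality = 2·Na + glucose + urea
= 2·139 + 8 + 25
= 278 + 8 + 25
= 311 mOsm/kg

311.0 mOsm/kg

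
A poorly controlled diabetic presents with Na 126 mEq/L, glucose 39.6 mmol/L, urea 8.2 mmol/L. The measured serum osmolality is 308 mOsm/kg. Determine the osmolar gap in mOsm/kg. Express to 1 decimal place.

8.2 mOsm/kg

Calculated osmolality = 2·Na + glucose + urea
= 2·126 + 39.6 + 8.2
= 252 + 39.60 + 8.20
= 299.8 mOsm/kg ≈ 299.8 mOsm/kg
Osmolar gap = measured − calculated = 308 − 299.8 = 8.2 mOsm/kg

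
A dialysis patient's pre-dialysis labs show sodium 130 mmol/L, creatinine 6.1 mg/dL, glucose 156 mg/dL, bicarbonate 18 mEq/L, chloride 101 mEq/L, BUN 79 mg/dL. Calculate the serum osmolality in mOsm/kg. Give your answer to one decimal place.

Calculated osmolality = 2·Na + glucose/18 + BUN/2.8
= 2·130 + 156/18 + 79/2.8
= 260 + 8.67 + 28.21
= 296.88 mOsm/kg

296.9 mOsm/kg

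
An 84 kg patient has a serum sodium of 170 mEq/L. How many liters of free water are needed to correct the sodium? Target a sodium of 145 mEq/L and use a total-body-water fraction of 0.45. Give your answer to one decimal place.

TBW = 0.45 · 84 = 37.8 L
Free water deficit = TBW · (Na/145 − 1)
= 37.8 · (170/145 − 1)
= 37.8 · 0.1724
= 6.52 L

6.5 L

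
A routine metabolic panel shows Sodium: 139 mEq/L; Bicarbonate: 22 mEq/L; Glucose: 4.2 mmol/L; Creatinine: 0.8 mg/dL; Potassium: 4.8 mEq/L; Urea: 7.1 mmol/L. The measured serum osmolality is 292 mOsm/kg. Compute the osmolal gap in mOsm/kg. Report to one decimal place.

2.7 mOsm/kg

Calculated osmolality = 2·Na + glucose + urea
= 2·139 + 4.2 + 7.1
= 278 + 4.20 + 7.10
= 289.3 mOsm/kg ≈ 289.3 mOsm/kg
Osmolar gap = measured − calculated = 292 − 289.3 = 2.7 mOsm/kg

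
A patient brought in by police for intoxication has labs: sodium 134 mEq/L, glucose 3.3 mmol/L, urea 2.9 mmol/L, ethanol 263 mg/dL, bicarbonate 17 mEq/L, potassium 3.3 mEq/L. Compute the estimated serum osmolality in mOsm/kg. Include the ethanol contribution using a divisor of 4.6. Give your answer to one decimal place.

Calculated osmolality = 2·Na + glucose + urea + ethanol/4.6
= 2·134 + 3.3 + 2.9 + 263/4.6
= 268 + 3.30 + 2.90 + 57.17
= 331.37 mOsm/kg

331.4 mOsm/kg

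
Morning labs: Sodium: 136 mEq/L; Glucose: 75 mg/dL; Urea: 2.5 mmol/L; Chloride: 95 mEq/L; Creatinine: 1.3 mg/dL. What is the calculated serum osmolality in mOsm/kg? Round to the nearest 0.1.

Calculated osmolality = 2·Na + glucose/18 + urea
= 2·136 + 75/18 + 2.5
= 272 + 4.17 + 2.50
= 278.67 mOsm/kg

278.7 mOsm/kg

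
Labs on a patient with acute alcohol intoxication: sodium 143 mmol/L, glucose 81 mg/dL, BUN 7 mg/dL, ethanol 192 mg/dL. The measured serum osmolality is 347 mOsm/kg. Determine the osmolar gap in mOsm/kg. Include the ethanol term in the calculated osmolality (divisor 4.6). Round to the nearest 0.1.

12.3 mOsm/kg

Calculated osmolality = 2·Na + glucose/18 + BUN/2.8 + ethanol/4.6
= 2·143 + 81/18 + 7/2.8 + 192/4.6
= 286 + 4.50 + 2.50 + 41.74
= 334.74 mOsm/kg ≈ 334.7 mOsm/kg
Osmolar gap = measured − calculated = 347 − 334.7 = 12.3 mOsm/kg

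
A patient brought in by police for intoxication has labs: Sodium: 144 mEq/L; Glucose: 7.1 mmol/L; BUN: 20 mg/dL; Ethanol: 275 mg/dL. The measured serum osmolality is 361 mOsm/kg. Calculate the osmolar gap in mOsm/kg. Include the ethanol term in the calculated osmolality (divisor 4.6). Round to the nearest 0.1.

Calculated osmolality = 2·Na + glucose + BUN/2.8 + ethanol/4.6
= 2·144 + 7.1 + 20/2.8 + 275/4.6
= 288 + 7.10 + 7.14 + 59.78
= 362.02 mOsm/kg ≈ 362.0 mOsm/kg
Osmolar gap = measured − calculated = 361 − 362.0 = -1.0 mOsm/kg

-1.0 mOsm/kg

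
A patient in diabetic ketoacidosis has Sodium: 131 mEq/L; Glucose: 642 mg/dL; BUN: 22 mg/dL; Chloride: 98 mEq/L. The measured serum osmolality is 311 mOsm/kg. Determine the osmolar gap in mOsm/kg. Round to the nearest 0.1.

5.5 mOsm/kg

Calculated osmolality = 2·Na + glucose/18 + BUN/2.8
= 2·131 + 642/18 + 22/2.8
= 262 + 35.67 + 7.86
= 305.53 mOsm/kg ≈ 305.5 mOsm/kg
Osmolar gap = measured − calculated = 311 − 305.5 = 5.5 mOsm/kg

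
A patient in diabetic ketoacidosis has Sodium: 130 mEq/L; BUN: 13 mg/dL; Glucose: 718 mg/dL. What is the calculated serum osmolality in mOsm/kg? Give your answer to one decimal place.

304.5 mOsm/kg

Calculated osmolality = 2·Na + glucose/18 + BUN/2.8
= 2·130 + 718/18 + 13/2.8
= 260 + 39.89 + 4.64
= 304.53 mOsm/kg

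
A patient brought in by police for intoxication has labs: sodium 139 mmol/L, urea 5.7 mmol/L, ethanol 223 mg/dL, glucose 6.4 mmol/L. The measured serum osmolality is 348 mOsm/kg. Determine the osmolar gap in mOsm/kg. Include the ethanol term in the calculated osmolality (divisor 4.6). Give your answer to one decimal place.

9.4 mOsm/kg

Calculated osmolality = 2·Na + glucose + urea + ethanol/4.6
= 2·139 + 6.4 + 5.7 + 223/4.6
= 278 + 6.40 + 5.70 + 48.48
= 338.58 mOsm/kg ≈ 338.6 mOsm/kg
Osmolar gap = measured − calculated = 348 − 338.6 = 9.4 mOsm/kg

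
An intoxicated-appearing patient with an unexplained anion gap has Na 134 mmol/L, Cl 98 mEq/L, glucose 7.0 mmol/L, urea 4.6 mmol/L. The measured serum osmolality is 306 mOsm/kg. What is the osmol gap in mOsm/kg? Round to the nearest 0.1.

26.4 mOsm/kg

Calculated osmolality = 2·Na + glucose + urea
= 2·134 + 7 + 4.6
= 268 + 7 + 4.60
= 279.6 mOsm/kg ≈ 279.6 mOsm/kg
Osmolar gap = measured − calculated = 306 − 279.6 = 26.4 mOsm/kg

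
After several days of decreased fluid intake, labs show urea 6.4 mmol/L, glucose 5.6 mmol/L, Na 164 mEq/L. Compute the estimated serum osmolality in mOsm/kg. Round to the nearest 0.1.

340.0 mOsm/kg

Calculated osmolality = 2·Na + glucose + urea
= 2·164 + 5.6 + 6.4
= 328 + 5.60 + 6.40
= 340 mOsm/kg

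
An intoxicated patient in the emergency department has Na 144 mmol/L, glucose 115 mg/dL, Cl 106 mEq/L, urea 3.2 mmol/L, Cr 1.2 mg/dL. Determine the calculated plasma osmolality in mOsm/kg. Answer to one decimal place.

297.6 mOsm/kg

Calculated osmolality = 2·Na + glucose/18 + urea
= 2·144 + 115/18 + 3.2
= 288 + 6.39 + 3.20
= 297.59 mOsm/kg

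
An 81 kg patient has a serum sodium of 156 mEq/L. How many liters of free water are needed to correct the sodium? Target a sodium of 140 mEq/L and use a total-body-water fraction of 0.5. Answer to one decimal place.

4.6 L

TBW = 0.5 · 81 = 40.5 L
Free water deficit = TBW · (Na/140 − 1)
= 40.5 · (156/140 − 1)
= 40.5 · 0.1143
= 4.63 L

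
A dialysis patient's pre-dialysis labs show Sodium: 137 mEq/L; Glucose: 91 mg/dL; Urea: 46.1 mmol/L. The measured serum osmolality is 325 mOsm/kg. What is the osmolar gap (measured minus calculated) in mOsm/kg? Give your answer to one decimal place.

Calculated osmolality = 2·Na + glucose/18 + urea
= 2·137 + 91/18 + 46.1
= 274 + 5.06 + 46.10
= 325.16 mOsm/kg ≈ 325.2 mOsm/kg
Osmolar gap = measured − calculated = 325 − 325.2 = -0.2 mOsm/kg

-0.2 mOsm/kg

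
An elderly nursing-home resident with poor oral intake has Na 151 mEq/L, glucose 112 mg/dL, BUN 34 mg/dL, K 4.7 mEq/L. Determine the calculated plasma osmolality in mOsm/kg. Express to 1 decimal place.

Calculated osmolality = 2·Na + glucose/18 + BUN/2.8
= 2·151 + 112/18 + 34/2.8
= 302 + 6.22 + 12.14
= 320.36 mOsm/kg

320.4 mOsm/kg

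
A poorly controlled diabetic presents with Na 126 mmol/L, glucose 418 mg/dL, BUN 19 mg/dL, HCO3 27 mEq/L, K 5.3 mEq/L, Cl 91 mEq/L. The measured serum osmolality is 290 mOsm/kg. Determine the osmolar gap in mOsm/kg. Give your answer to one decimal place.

8.0 mOsm/kg

Calculated osmolality = 2·Na + glucose/18 + BUN/2.8
= 2·126 + 418/18 + 19/2.8
= 252 + 23.22 + 6.79
= 282.01 mOsm/kg ≈ 282.0 mOsm/kg
Osmolar gap = measured − calculated = 290 − 282.0 = 8.0 mOsm/kg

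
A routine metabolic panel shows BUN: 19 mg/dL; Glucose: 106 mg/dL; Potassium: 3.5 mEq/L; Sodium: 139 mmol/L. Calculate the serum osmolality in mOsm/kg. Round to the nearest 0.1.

Calculated osmolality = 2·Na + glucose/18 + BUN/2.8
= 2·139 + 106/18 + 19/2.8
= 278 + 5.89 + 6.79
= 290.68 mOsm/kg

290.7 mOsm/kg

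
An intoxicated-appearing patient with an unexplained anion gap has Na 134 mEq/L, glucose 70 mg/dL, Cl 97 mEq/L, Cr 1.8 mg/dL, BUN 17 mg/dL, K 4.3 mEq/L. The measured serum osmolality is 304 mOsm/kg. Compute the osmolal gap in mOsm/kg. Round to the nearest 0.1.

Calculated osmolality = 2·Na + glucose/18 + BUN/2.8
= 2·134 + 70/18 + 17/2.8
= 268 + 3.89 + 6.07
= 277.96 mOsm/kg ≈ 278.0 mOsm/kg
Osmolar gap = measured − calculated = 304 − 278.0 = 26.0 mOsm/kg

26.0 mOsm/kg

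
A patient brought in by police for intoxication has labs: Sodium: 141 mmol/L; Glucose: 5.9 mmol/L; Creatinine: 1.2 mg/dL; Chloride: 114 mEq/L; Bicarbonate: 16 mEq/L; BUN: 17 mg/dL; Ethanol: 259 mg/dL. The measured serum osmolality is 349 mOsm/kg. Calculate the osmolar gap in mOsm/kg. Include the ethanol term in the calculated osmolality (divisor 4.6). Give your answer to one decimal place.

-1.3 mOsm/kg

Calculated osmolality = 2·Na + glucose + BUN/2.8 + ethanol/4.6
= 2·141 + 5.9 + 17/2.8 + 259/4.6
= 282 + 5.90 + 6.07 + 56.30
= 350.27 mOsm/kg ≈ 350.3 mOsm/kg
Osmolar gap = measured − calculated = 349 − 350.3 = -1.3 mOsm/kg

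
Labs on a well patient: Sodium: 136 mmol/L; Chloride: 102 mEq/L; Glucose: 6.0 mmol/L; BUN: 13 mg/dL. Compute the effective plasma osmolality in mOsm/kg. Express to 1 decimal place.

Effective osmolality excludes urea (freely permeant across cell membranes):
2·Na + glucose
= 2·136 + 6
= 272 + 6
= 278 mOsm/kg

278.0 mOsm/kg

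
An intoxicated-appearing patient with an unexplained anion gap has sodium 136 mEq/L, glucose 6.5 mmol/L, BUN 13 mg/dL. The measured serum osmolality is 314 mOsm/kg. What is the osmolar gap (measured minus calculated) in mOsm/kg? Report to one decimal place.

30.9 mOsm/kg

Calculated osmolality = 2·Na + glucose + BUN/2.8
= 2·136 + 6.5 + 13/2.8
= 272 + 6.50 + 4.64
= 283.14 mOsm/kg ≈ 283.1 mOsm/kg
Osmolar gap = measured − calculated = 314 − 283.1 = 30.9 mOsm/kg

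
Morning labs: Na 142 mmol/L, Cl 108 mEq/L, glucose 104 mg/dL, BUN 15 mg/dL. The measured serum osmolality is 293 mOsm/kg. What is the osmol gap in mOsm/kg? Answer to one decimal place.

Calculated osmolality = 2·Na + glucose/18 + BUN/2.8
= 2·142 + 104/18 + 15/2.8
= 284 + 5.78 + 5.36
= 295.14 mOsm/kg ≈ 295.1 mOsm/kg
Osmolar gap = measured − calculated = 293 − 295.1 = -2.1 mOsm/kg

-2.1 mOsm/kg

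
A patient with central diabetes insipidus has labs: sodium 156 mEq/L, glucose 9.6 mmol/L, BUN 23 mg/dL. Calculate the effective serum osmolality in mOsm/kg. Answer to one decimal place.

Effective osmolality excludes urea (freely permeant across cell membranes):
2·Na + glucose
= 2·156 + 9.6
= 312 + 9.6
= 321.6 mOsm/kg

321.6 mOsm/kg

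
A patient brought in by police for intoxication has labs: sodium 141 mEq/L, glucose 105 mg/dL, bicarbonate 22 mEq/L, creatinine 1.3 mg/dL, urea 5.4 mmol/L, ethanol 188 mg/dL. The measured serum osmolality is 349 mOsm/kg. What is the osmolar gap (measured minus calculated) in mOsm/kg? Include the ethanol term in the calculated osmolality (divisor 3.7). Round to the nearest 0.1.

Calculated osmolality = 2·Na + glucose/18 + urea + ethanol/3.7
= 2·141 + 105/18 + 5.4 + 188/3.7
= 282 + 5.83 + 5.40 + 50.81
= 344.04 mOsm/kg ≈ 344.0 mOsm/kg
Osmolar gap = measured − calculated = 349 − 344.0 = 5.0 mOsm/kg

5.0 mOsm/kg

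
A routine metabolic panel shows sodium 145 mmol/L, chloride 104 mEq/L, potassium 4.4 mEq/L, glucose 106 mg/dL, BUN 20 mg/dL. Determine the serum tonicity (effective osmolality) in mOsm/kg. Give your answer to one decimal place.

Effective osmolality excludes urea (freely permeant across cell membranes):
2·Na + glucose/18
= 2·145 + 106/18
= 290 + 5.89
= 295.89 mOsm/kg

295.9 mOsm/kg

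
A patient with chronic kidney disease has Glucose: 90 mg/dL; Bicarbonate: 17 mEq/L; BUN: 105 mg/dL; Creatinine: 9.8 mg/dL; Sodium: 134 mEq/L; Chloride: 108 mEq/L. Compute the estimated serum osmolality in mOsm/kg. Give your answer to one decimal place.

Calculated osmolality = 2·Na + glucose/18 + BUN/2.8
= 2·134 + 90/18 + 105/2.8
= 268 + 5 + 37.50
= 310.5 mOsm/kg

310.5 mOsm/kg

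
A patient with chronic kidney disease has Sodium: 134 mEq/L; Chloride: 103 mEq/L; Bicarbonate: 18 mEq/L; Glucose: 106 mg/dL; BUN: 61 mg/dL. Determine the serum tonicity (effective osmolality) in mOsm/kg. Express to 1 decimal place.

Effective osmolality excludes urea (freely permeant across cell membranes):
2·Na + glucose/18
= 2·134 + 106/18
= 268 + 5.89
= 273.89 mOsm/kg

273.9 mOsm/kg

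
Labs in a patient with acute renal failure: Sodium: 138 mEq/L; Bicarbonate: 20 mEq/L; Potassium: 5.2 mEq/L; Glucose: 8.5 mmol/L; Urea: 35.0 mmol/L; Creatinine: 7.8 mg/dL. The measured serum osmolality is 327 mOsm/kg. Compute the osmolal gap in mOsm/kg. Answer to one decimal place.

7.5 mOsm/kg

Calculated osmolality = 2·Na + glucose + urea
= 2·138 + 8.5 + 35
= 276 + 8.50 + 35
= 319.5 mOsm/kg ≈ 319.5 mOsm/kg
Osmolar gap = measured − calculated = 327 − 319.5 = 7.5 mOsm/kg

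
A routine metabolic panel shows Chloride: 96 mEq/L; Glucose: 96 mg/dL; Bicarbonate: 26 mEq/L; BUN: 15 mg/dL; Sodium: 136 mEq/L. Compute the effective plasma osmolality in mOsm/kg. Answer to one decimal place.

Effective osmolality excludes urea (freely permeant across cell membranes):
2·Na + glucose/18
= 2·136 + 96/18
= 272 + 5.33
= 277.33 mOsm/kg

277.3 mOsm/kg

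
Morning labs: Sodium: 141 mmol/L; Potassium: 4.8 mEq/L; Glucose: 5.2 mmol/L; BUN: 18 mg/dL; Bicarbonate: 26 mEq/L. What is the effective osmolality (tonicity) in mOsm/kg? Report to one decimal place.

Effective osmolality excludes urea (freely permeant across cell membranes):
2·Na + glucose
= 2·141 + 5.2
= 282 + 5.2
= 287.2 mOsm/kg

287.2 mOsm/kg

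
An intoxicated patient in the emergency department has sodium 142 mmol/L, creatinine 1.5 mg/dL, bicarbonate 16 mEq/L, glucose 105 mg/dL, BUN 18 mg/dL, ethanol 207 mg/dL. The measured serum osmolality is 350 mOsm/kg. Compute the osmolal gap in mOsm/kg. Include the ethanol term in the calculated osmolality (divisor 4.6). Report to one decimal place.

8.7 mOsm/kg

Calculated osmolality = 2·Na + glucose/18 + BUN/2.8 + ethanol/4.6
= 2·142 + 105/18 + 18/2.8 + 207/4.6
= 284 + 5.83 + 6.43 + 45
= 341.26 mOsm/kg ≈ 341.3 mOsm/kg
Osmolar gap = measured − calculated = 350 − 341.3 = 8.7 mOsm/kg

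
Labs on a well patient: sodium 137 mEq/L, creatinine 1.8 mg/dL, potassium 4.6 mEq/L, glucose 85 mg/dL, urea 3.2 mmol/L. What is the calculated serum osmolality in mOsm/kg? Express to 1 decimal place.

Calculated osmolality = 2·Na + glucose/18 + urea
= 2·137 + 85/18 + 3.2
= 274 + 4.72 + 3.20
= 281.92 mOsm/kg

281.9 mOsm/kg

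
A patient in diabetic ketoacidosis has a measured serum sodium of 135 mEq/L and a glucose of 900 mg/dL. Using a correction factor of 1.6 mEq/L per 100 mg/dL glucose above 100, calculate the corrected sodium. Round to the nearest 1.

Corrected Na = measured Na + 1.6 · (glucose − 100)/100
= 135 + 1.6 · (900 − 100)/100
= 135 + 12.8
= 147.8 mEq/L

148 mEq/L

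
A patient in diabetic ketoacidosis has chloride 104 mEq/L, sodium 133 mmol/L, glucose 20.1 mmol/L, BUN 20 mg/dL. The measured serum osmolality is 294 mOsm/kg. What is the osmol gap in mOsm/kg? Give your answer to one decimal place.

Calculated osmolality = 2·Na + glucose + BUN/2.8
= 2·133 + 20.1 + 20/2.8
= 266 + 20.10 + 7.14
= 293.24 mOsm/kg ≈ 293.2 mOsm/kg
Osmolar gap = measured − calculated = 294 − 293.2 = 0.8 mOsm/kg

0.8 mOsm/kg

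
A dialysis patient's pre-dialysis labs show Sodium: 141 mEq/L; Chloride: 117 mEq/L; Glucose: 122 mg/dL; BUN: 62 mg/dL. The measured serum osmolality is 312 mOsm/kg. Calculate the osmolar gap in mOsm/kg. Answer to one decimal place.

Calculated osmolality = 2·Na + glucose/18 + BUN/2.8
= 2·141 + 122/18 + 62/2.8
= 282 + 6.78 + 22.14
= 310.92 mOsm/kg ≈ 310.9 mOsm/kg
Osmolar gap = measured − calculated = 312 − 310.9 = 1.1 mOsm/kg

1.1 mOsm/kg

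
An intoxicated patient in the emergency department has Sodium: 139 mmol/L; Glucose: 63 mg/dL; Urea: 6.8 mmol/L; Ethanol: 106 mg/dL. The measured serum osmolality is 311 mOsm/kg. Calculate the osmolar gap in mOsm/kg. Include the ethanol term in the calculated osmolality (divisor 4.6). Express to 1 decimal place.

-0.3 mOsm/kg

Calculated osmolality = 2·Na + glucose/18 + urea + ethanol/4.6
= 2·139 + 63/18 + 6.8 + 106/4.6
= 278 + 3.50 + 6.80 + 23.04
= 311.34 mOsm/kg ≈ 311.3 mOsm/kg
Osmolar gap = measured − calculated = 311 − 311.3 = -0.3 mOsm/kg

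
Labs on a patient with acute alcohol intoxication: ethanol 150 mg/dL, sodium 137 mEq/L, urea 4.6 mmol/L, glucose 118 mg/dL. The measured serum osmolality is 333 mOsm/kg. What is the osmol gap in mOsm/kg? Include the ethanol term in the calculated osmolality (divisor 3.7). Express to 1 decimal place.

Calculated osmolality = 2·Na + glucose/18 + urea + ethanol/3.7
= 2·137 + 118/18 + 4.6 + 150/3.7
= 274 + 6.56 + 4.60 + 40.54
= 325.7 mOsm/kg ≈ 325.7 mOsm/kg
Osmolar gap = measured − calculated = 333 − 325.7 = 7.3 mOsm/kg

7.3 mOsm/kg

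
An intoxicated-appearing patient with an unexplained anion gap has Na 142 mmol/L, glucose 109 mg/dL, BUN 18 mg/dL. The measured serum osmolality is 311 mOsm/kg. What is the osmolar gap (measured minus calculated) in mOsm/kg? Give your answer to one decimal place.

14.5 mOsm/kg

Calculated osmolality = 2·Na + glucose/18 + BUN/2.8
= 2·142 + 109/18 + 18/2.8
= 284 + 6.06 + 6.43
= 296.49 mOsm/kg ≈ 296.5 mOsm/kg
Osmolar gap = measured − calculated = 311 − 296.5 = 14.5 mOsm/kg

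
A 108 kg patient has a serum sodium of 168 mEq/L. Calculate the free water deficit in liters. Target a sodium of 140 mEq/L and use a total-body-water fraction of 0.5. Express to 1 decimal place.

10.8 L

TBW = 0.5 · 108 = 54 L
Free water deficit = TBW · (Na/140 − 1)
= 54 · (168/140 − 1)
= 54 · 0.2
= 10.8 L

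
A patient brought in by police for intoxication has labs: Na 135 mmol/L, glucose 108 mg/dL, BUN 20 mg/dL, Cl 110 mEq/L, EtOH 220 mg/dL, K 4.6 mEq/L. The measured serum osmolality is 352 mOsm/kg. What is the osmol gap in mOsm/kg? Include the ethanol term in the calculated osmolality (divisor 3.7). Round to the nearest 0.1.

9.4 mOsm/kg

Calculated osmolality = 2·Na + glucose/18 + BUN/2.8 + ethanol/3.7
= 2·135 + 108/18 + 20/2.8 + 220/3.7
= 270 + 6 + 7.14 + 59.46
= 342.6 mOsm/kg ≈ 342.6 mOsm/kg
Osmolar gap = measured − calculated = 352 − 342.6 = 9.4 mOsm/kg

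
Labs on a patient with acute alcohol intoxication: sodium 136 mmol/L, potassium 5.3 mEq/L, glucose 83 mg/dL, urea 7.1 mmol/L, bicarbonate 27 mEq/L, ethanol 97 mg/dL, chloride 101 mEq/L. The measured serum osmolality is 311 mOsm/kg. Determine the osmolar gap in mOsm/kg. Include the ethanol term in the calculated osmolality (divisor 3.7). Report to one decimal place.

1.1 mOsm/kg

Calculated osmolality = 2·Na + glucose/18 + urea + ethanol/3.7
= 2·136 + 83/18 + 7.1 + 97/3.7
= 272 + 4.61 + 7.10 + 26.22
= 309.93 mOsm/kg ≈ 309.9 mOsm/kg
Osmolar gap = measured − calculated = 311 − 309.9 = 1.1 mOsm/kg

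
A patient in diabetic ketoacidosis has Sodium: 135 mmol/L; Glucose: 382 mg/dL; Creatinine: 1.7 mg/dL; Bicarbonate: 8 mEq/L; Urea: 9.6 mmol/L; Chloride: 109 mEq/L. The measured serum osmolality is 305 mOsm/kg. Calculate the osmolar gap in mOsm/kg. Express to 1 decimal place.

4.2 mOsm/kg

Calculated osmolality = 2·Na + glucose/18 + urea
= 2·135 + 382/18 + 9.6
= 270 + 21.22 + 9.60
= 300.82 mOsm/kg ≈ 300.8 mOsm/kg
Osmolar gap = measured − calculated = 305 − 300.8 = 4.2 mOsm/kg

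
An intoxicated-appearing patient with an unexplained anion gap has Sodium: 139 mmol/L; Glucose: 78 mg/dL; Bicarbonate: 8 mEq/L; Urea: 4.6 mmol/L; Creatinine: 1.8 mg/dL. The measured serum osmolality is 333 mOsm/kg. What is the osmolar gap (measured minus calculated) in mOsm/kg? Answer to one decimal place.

46.1 mOsm/kg

Calculated osmolality = 2·Na + glucose/18 + urea
= 2·139 + 78/18 + 4.6
= 278 + 4.33 + 4.60
= 286.93 mOsm/kg ≈ 286.9 mOsm/kg
Osmolar gap = measured − calculated = 333 − 286.9 = 46.1 mOsm/kg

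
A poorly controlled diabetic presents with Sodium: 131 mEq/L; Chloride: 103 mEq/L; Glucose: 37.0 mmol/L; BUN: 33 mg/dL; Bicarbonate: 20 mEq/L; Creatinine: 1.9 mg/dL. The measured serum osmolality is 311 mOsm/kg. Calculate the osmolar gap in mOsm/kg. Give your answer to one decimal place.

Calculated osmolality = 2·Na + glucose + BUN/2.8
= 2·131 + 37 + 33/2.8
= 262 + 37 + 11.79
= 310.79 mOsm/kg ≈ 310.8 mOsm/kg
Osmolar gap = measured − calculated = 311 − 310.8 = 0.2 mOsm/kg

0.2 mOsm/kg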